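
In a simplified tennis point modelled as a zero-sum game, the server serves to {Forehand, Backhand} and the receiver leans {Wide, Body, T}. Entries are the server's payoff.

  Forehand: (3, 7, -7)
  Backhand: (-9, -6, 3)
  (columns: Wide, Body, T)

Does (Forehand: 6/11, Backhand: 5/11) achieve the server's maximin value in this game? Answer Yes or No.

Against Wide this mix gives (6/11)·3 + (5/11)·(-9) = -27/11.
Against Body this mix gives (6/11)·7 + (5/11)·(-6) = 12/11.
Against T this mix gives (6/11)·(-7) + (5/11)·3 = -27/11.
All of the receiver's active replies (Wide, T) yield -27/11, and no column does worse for the server. The mix makes the receiver indifferent and guarantees -27/11, so it is optimal.

Yes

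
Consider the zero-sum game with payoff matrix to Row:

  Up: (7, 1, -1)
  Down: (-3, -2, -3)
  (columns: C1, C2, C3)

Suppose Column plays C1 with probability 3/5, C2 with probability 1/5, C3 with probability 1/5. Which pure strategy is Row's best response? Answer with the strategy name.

Up

Expected payoff of Up: (3/5)·7 + (1/5)·1 + (1/5)·(-1) = 21/5.
Expected payoff of Down: (3/5)·(-3) + (1/5)·(-2) + (1/5)·(-3) = -14/5.
The largest is 21/5, so Row's best response is Up.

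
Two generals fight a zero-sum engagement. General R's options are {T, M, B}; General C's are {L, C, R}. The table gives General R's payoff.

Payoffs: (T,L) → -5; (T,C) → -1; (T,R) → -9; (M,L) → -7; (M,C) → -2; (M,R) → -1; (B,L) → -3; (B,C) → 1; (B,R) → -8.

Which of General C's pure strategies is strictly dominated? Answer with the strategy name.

C

L holds General R's payoff strictly below C in every row: -5 < -1, -7 < -2, -3 < 1.
So C is strictly dominated for General C.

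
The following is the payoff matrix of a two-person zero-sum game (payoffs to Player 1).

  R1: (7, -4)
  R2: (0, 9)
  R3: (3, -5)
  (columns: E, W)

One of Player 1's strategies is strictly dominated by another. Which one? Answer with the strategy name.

R3

R1 gives a strictly higher payoff than R3 against every column: 7 > 3, -4 > -5.
So R3 is strictly dominated and Player 1 never plays it.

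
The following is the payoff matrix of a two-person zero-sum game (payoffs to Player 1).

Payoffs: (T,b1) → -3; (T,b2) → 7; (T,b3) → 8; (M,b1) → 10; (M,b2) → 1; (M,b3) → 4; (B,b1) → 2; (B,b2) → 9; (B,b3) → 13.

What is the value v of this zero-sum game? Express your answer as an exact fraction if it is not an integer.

11/2

Row minima: T → -3, M → 1, B → 2; maximin = 2.
Column maxima: b1 → 10, b2 → 9, b3 → 13; minimax = 9.
2 ≠ 9, so there is no saddle point; optimal play is mixed.
T is strictly dominated by B, so Player 1 never plays it.
b3 is strictly dominated by b2 (it gives Player 1 strictly more in every row), so Player 2 never plays it.
On the remaining 2×2 (M, B vs b1, b2):
Let Player 1 play M with probability p. Expected payoff against b1: 10p + 2(1−p) = 8p + 2; against b2: 1p + 9(1−p) = −8p + 9.
Setting these equal: 8p + 2 = −8p + 9 ⇒ 16p = 7 ⇒ p = 7/16, and the value is (8)·(7/16) + 2 = 11/2.
For Player 2: with q = P(b1), equating M's and B's payoffs gives 9q + 1 = −7q + 9 ⇒ q = 1/2.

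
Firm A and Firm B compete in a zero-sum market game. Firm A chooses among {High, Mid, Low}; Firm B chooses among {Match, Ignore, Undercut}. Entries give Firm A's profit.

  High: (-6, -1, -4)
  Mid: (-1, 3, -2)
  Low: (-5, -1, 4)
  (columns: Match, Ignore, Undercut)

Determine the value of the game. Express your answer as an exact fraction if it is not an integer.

-7/5

Row minima: High → -6, Mid → -2, Low → -5; maximin = -2.
Column maxima: Match → -1, Ignore → 3, Undercut → 4; minimax = -1.
-2 ≠ -1, so there is no saddle point; optimal play is mixed.
High is strictly dominated by Mid, so Firm A never plays it.
Ignore is strictly dominated by Match (it gives Firm A strictly more in every row), so Firm B never plays it.
On the remaining 2×2 (Mid, Low vs Match, Undercut):
Let Firm A play Mid with probability p. Expected payoff against Match: (-1)p + (-5)(1−p) = 4p − 5; against Undercut: (-2)p + 4(1−p) = −6p + 4.
Setting these equal: 4p − 5 = −6p + 4 ⇒ 10p = 9 ⇒ p = 9/10, and the value is (4)·(9/10) − 5 = -7/5.
For Firm B: with q = P(Match), equating Mid's and Low's payoffs gives q − 2 = −9q + 4 ⇒ q = 3/5.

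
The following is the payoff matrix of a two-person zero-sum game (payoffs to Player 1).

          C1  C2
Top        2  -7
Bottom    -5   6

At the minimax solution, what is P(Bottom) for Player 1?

Row minima: Top → -7, Bottom → -5; maximin = -5.
Column maxima: C1 → 2, C2 → 6; minimax = 2.
-5 ≠ 2, so there is no saddle point; optimal play is mixed.
Let Player 1 play Top with probability p. Expected payoff against C1: 2p + (-5)(1−p) = 7p − 5; against C2: (-7)p + 6(1−p) = −13p + 6.
Setting these equal: 7p − 5 = −13p + 6 ⇒ 20p = 11 ⇒ p = 11/20, and the value is (7)·(11/20) − 5 = -23/20.
For Player 2: with q = P(C1), equating Top's and Bottom's payoffs gives 9q − 7 = −11q + 6 ⇒ q = 13/20.

9/20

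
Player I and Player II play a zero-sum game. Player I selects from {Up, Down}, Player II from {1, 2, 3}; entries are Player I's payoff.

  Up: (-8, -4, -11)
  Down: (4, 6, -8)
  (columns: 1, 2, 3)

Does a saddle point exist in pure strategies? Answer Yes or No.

Row minima: Up → -11, Down → -8; maximin = -8.
Column maxima: 1 → 4, 2 → 6, 3 → -8; minimax = -8.
maximin = minimax = -8, so a saddle point exists.

Yes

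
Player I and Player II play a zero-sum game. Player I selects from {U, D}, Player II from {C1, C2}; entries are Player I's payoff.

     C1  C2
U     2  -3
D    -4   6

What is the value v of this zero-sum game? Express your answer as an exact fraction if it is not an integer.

Row minima: U → -3, D → -4; maximin = -3.
Column maxima: C1 → 2, C2 → 6; minimax = 2.
-3 ≠ 2, so there is no saddle point; optimal play is mixed.
Let Player I play U with probability p. Expected payoff against C1: 2p + (-4)(1−p) = 6p − 4; against C2: (-3)p + 6(1−p) = −9p + 6.
Setting these equal: 6p − 4 = −9p + 6 ⇒ 15p = 10 ⇒ p = 2/3, and the value is (6)·(2/3) − 4 = 0.
For Player II: with q = P(C1), equating U's and D's payoffs gives 5q − 3 = −10q + 6 ⇒ q = 3/5.

0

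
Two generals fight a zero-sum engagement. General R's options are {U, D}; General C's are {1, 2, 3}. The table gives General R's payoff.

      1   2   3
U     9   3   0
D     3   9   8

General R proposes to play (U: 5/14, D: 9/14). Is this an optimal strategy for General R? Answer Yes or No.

Against 1 this mix gives (5/14)·9 + (9/14)·3 = 36/7.
Against 2 this mix gives (5/14)·3 + (9/14)·9 = 48/7.
Against 3 this mix gives (5/14)·0 + (9/14)·8 = 36/7.
All of General C's active replies (1, 3) yield 36/7, and no column does worse for General R. The mix makes General C indifferent and guarantees 36/7, so it is optimal.

Yes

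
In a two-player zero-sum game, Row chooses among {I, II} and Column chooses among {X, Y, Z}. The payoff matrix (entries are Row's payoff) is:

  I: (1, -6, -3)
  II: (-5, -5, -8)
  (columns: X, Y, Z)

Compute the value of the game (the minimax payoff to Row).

Row minima: I → -6, II → -8; maximin = -6.
Column maxima: X → 1, Y → -5, Z → -3; minimax = -5.
-6 ≠ -5, so there is no saddle point; optimal play is mixed.
X is strictly dominated by Z (it gives Row strictly more in every row), so Column never plays it.
On the remaining 2×2 (I, II vs Y, Z):
Let Row play I with probability p. Expected payoff against Y: (-6)p + (-5)(1−p) = −p − 5; against Z: (-3)p + (-8)(1−p) = 5p − 8.
Setting these equal: −p − 5 = 5p − 8 ⇒ −6p = -3 ⇒ p = 1/2, and the value is (-1)·(1/2) − 5 = -11/2.
For Column: with q = P(Y), equating I's and II's payoffs gives −3q − 3 = 3q − 8 ⇒ q = 5/6.

-11/2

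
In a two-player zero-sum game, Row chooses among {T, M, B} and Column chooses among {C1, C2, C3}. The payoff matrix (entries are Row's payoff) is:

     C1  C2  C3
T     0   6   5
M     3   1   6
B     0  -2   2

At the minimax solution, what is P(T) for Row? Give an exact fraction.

Row minima: T → 0, M → 1, B → -2; maximin = 1.
Column maxima: C1 → 3, C2 → 6, C3 → 6; minimax = 3.
1 ≠ 3, so there is no saddle point; optimal play is mixed.
B is strictly dominated by M, so Row never plays it.
C3 is strictly dominated by C1 (it gives Row strictly more in every row), so Column never plays it.
On the remaining 2×2 (T, M vs C1, C2):
Let Row play T with probability p. Expected payoff against C1: 0p + 3(1−p) = −3p + 3; against C2: 6p + 1(1−p) = 5p + 1.
Setting these equal: −3p + 3 = 5p + 1 ⇒ −8p = -2 ⇒ p = 1/4, and the value is (-3)·(1/4) + 3 = 9/4.
For Column: with q = P(C1), equating T's and M's payoffs gives −6q + 6 = 2q + 1 ⇒ q = 5/8.

1/4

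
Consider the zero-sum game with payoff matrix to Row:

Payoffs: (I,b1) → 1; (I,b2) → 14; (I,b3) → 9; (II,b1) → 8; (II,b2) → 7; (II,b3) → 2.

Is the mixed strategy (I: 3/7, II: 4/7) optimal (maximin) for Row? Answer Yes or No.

Yes

Against b1 this mix gives (3/7)·1 + (4/7)·8 = 5.
Against b2 this mix gives (3/7)·14 + (4/7)·7 = 10.
Against b3 this mix gives (3/7)·9 + (4/7)·2 = 5.
All of Column's active replies (b1, b3) yield 5, and no column does worse for Row. The mix makes Column indifferent and guarantees 5, so it is optimal.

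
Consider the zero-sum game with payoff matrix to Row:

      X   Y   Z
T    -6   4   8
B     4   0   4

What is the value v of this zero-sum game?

Row minima: T → -6, B → 0; maximin = 0.
Column maxima: X → 4, Y → 4, Z → 8; minimax = 4.
0 ≠ 4, so there is no saddle point; optimal play is mixed.
Z is strictly dominated by Y (it gives Row strictly more in every row), so Column never plays it.
On the remaining 2×2 (T, B vs X, Y):
Let Row play T with probability p. Expected payoff against X: (-6)p + 4(1−p) = −10p + 4; against Y: 4p + 0(1−p) = 4p.
Setting these equal: −10p + 4 = 4p ⇒ −14p = -4 ⇒ p = 2/7, and the value is (-10)·(2/7) + 4 = 8/7.
For Column: with q = P(X), equating T's and B's payoffs gives −10q + 4 = 4q ⇒ q = 2/7.

8/7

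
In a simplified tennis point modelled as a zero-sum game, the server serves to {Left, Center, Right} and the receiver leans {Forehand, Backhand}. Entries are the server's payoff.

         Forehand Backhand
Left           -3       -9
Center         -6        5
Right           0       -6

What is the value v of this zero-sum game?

Row minima: Left → -9, Center → -6, Right → -6; maximin = -6.
Column maxima: Forehand → 0, Backhand → 5; minimax = 0.
-6 ≠ 0, so there is no saddle point; optimal play is mixed.
Left is strictly dominated by Right, so the server never plays it.
On the remaining 2×2 (Center, Right vs Forehand, Backhand):
Let the server play Center with probability p. Expected payoff against Forehand: (-6)p + 0(1−p) = −6p; against Backhand: 5p + (-6)(1−p) = 11p − 6.
Setting these equal: −6p = 11p − 6 ⇒ −17p = -6 ⇒ p = 6/17, and the value is (-6)·(6/17) = -36/17.
For the receiver: with q = P(Forehand), equating Center's and Right's payoffs gives −11q + 5 = 6q − 6 ⇒ q = 11/17.

-36/17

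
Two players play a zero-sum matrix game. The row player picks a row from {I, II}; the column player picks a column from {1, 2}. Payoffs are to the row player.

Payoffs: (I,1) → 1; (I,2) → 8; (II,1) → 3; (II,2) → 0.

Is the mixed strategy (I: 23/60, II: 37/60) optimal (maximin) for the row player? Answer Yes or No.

Against 1 this mix gives (23/60)·1 + (37/60)·3 = 67/30.
Against 2 this mix gives (23/60)·8 + (37/60)·0 = 46/15.
The column player will play 1, holding the row player to 67/30. Shifting weight toward the row that does better against 1 would raise this floor (the equalizing mix achieves 12/5 against both 1 and 2), so the proposed strategy is not optimal.

No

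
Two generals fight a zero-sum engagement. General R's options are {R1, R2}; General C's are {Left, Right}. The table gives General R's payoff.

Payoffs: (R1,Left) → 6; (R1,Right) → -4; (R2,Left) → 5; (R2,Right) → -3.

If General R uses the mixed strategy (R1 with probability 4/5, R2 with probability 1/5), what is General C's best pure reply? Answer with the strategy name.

Right

If General C plays Left, General R's expected payoff is (4/5)·6 + (1/5)·5 = 29/5.
If General C plays Right, General R's expected payoff is (4/5)·(-4) + (1/5)·(-3) = -19/5.
General C minimizes General R's payoff; the smallest is -19/5, so the best response is Right.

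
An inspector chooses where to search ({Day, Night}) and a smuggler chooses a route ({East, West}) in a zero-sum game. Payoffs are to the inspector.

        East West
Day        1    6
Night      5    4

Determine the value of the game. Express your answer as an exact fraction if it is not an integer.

13/3

Row minima: Day → 1, Night → 4; maximin = 4.
Column maxima: East → 5, West → 6; minimax = 5.
4 ≠ 5, so there is no saddle point; optimal play is mixed.
Let the inspector play Day with probability p. Expected payoff against East: 1p + 5(1−p) = −4p + 5; against West: 6p + 4(1−p) = 2p + 4.
Setting these equal: −4p + 5 = 2p + 4 ⇒ −6p = -1 ⇒ p = 1/6, and the value is (-4)·(1/6) + 5 = 13/3.
For the smuggler: with q = P(East), equating Day's and Night's payoffs gives −5q + 6 = q + 4 ⇒ q = 1/3.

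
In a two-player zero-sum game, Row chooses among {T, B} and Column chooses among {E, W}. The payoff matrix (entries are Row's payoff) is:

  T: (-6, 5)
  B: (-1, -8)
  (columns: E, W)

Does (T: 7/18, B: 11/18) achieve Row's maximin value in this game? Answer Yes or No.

Yes

Against E this mix gives (7/18)·(-6) + (11/18)·(-1) = -53/18.
Against W this mix gives (7/18)·5 + (11/18)·(-8) = -53/18.
All of Column's active replies (E, W) yield -53/18, and no column does worse for Row. The mix makes Column indifferent and guarantees -53/18, so it is optimal.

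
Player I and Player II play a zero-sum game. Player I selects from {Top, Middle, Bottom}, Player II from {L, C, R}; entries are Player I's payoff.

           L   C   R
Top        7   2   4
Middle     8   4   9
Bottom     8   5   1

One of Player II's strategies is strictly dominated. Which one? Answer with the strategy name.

L

C holds Player I's payoff strictly below L in every row: 2 < 7, 4 < 8, 5 < 8.
So L is strictly dominated for Player II.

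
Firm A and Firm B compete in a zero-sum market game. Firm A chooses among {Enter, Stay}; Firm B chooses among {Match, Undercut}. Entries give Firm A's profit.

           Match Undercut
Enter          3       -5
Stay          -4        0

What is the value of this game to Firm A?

Row minima: Enter → -5, Stay → -4; maximin = -4.
Column maxima: Match → 3, Undercut → 0; minimax = 0.
-4 ≠ 0, so there is no saddle point; optimal play is mixed.
Let Firm A play Enter with probability p. Expected payoff against Match: 3p + (-4)(1−p) = 7p − 4; against Undercut: (-5)p + 0(1−p) = −5p.
Setting these equal: 7p − 4 = −5p ⇒ 12p = 4 ⇒ p = 1/3, and the value is (7)·(1/3) − 4 = -5/3.
For Firm B: with q = P(Match), equating Enter's and Stay's payoffs gives 8q − 5 = −4q ⇒ q = 5/12.

-5/3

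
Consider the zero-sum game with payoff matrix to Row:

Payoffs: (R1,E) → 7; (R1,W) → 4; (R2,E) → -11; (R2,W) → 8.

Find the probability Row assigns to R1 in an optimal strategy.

19/22

Row minima: R1 → 4, R2 → -11; maximin = 4.
Column maxima: E → 7, W → 8; minimax = 7.
4 ≠ 7, so there is no saddle point; optimal play is mixed.
Let Row play R1 with probability p. Expected payoff against E: 7p + (-11)(1−p) = 18p − 11; against W: 4p + 8(1−p) = −4p + 8.
Setting these equal: 18p − 11 = −4p + 8 ⇒ 22p = 19 ⇒ p = 19/22, and the value is (18)·(19/22) − 11 = 50/11.
For Column: with q = P(E), equating R1's and R2's payoffs gives 3q + 4 = −19q + 8 ⇒ q = 2/11.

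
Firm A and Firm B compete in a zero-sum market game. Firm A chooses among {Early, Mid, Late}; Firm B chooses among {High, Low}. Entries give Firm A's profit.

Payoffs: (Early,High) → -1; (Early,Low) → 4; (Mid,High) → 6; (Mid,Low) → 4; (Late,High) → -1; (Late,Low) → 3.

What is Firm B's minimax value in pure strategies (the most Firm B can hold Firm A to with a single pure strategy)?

4

Column maxima: High → 6, Low → 4.
The smallest of these is 4.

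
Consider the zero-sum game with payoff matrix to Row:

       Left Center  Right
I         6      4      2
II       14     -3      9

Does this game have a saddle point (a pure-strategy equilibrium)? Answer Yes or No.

No

Row minima: I → 2, II → -3; maximin = 2.
Column maxima: Left → 14, Center → 4, Right → 9; minimax = 4.
2 ≠ 4, so no pure-strategy equilibrium exists.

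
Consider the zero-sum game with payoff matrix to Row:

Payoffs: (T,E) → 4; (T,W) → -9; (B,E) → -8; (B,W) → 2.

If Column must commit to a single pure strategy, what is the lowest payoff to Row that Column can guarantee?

Column maxima: E → 4, W → 2.
The smallest of these is 2.

2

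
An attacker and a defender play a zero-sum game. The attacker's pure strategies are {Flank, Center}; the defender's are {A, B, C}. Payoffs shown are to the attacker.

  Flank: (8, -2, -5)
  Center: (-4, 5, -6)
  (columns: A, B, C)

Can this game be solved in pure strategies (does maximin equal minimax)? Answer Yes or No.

Row minima: Flank → -5, Center → -6; maximin = -5.
Column maxima: A → 8, B → 5, C → -5; minimax = -5.
maximin = minimax = -5, so a saddle point exists.

Yes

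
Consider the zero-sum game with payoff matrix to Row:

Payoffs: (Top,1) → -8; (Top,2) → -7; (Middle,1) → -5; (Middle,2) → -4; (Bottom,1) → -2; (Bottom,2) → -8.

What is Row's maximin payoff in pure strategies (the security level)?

-5

Row minima: Top → -8, Middle → -5, Bottom → -8.
The best of these is -5.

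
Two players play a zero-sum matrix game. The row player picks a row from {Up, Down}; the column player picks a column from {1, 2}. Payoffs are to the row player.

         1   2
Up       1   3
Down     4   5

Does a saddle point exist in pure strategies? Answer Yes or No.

Yes

Row minima: Up → 1, Down → 4; maximin = 4.
Column maxima: 1 → 4, 2 → 5; minimax = 4.
maximin = minimax = 4, so a saddle point exists.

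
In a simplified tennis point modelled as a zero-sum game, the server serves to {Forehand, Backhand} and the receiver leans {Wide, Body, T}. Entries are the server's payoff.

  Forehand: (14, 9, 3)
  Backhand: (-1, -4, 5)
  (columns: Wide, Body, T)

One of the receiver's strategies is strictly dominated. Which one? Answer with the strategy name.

Wide

Body holds the server's payoff strictly below Wide in every row: 9 < 14, -4 < -1.
So Wide is strictly dominated for the receiver.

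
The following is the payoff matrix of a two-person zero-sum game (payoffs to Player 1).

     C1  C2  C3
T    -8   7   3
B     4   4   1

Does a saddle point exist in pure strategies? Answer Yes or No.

No

Row minima: T → -8, B → 1; maximin = 1.
Column maxima: C1 → 4, C2 → 7, C3 → 3; minimax = 3.
1 ≠ 3, so no pure-strategy equilibrium exists.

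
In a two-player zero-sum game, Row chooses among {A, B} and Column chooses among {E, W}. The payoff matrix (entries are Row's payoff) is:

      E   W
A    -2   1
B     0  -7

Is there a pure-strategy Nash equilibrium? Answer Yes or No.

Row minima: A → -2, B → -7; maximin = -2.
Column maxima: E → 0, W → 1; minimax = 0.
-2 ≠ 0, so no pure-strategy equilibrium exists.

No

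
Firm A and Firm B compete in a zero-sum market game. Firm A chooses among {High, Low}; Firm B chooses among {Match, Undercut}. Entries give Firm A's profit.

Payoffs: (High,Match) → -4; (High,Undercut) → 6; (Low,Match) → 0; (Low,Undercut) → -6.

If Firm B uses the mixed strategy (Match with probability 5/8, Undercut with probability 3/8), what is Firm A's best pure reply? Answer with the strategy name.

Expected payoff of High: (5/8)·(-4) + (3/8)·6 = -1/4.
Expected payoff of Low: (5/8)·0 + (3/8)·(-6) = -9/4.
The largest is -1/4, so Firm A's best response is High.

High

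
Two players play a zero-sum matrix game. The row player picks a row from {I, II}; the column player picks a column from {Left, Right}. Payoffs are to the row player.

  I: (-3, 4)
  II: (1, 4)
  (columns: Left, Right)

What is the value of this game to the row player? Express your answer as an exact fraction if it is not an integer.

Row minima: I → -3, II → 1; maximin = 1.
Column maxima: Left → 1, Right → 4; minimax = 1.
Since maximin = minimax = 1, there is a saddle point and the value is 1.

1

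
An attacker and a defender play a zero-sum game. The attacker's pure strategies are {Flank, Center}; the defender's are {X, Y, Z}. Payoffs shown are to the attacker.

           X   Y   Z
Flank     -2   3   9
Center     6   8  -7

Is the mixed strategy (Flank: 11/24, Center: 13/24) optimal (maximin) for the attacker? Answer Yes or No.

Against X this mix gives (11/24)·(-2) + (13/24)·6 = 7/3.
Against Y this mix gives (11/24)·3 + (13/24)·8 = 137/24.
Against Z this mix gives (11/24)·9 + (13/24)·(-7) = 1/3.
The defender will play Z, holding the attacker to 1/3. Shifting weight toward the row that does better against Z would raise this floor (the equalizing mix achieves 5/3 against both Z and X), so the proposed strategy is not optimal.

No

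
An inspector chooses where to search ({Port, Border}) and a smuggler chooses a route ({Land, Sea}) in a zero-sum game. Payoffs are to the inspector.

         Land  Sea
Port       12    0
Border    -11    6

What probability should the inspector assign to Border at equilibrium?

12/29

Row minima: Port → 0, Border → -11; maximin = 0.
Column maxima: Land → 12, Sea → 6; minimax = 6.
0 ≠ 6, so there is no saddle point; optimal play is mixed.
Let the inspector play Port with probability p. Expected payoff against Land: 12p + (-11)(1−p) = 23p − 11; against Sea: 0p + 6(1−p) = −6p + 6.
Setting these equal: 23p − 11 = −6p + 6 ⇒ 29p = 17 ⇒ p = 17/29, and the value is (23)·(17/29) − 11 = 72/29.
For the smuggler: with q = P(Land), equating Port's and Border's payoffs gives 12q = −17q + 6 ⇒ q = 6/29.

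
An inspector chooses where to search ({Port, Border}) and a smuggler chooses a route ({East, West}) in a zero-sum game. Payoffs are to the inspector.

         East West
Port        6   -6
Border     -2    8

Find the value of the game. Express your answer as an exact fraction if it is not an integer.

Row minima: Port → -6, Border → -2; maximin = -2.
Column maxima: East → 6, West → 8; minimax = 6.
-2 ≠ 6, so there is no saddle point; optimal play is mixed.
Let the inspector play Port with probability p. Expected payoff against East: 6p + (-2)(1−p) = 8p − 2; against West: (-6)p + 8(1−p) = −14p + 8.
Setting these equal: 8p − 2 = −14p + 8 ⇒ 22p = 10 ⇒ p = 5/11, and the value is (8)·(5/11) − 2 = 18/11.
For the smuggler: with q = P(East), equating Port's and Border's payoffs gives 12q − 6 = −10q + 8 ⇒ q = 7/11.

18/11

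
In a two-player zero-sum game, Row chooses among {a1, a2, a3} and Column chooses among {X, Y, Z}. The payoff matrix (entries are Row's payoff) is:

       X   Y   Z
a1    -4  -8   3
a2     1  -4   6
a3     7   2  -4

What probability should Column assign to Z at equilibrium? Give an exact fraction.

Row minima: a1 → -8, a2 → -4, a3 → -4; maximin = -4.
Column maxima: X → 7, Y → 2, Z → 6; minimax = 2.
-4 ≠ 2, so there is no saddle point; optimal play is mixed.
a1 is strictly dominated by a2, so Row never plays it.
X is strictly dominated by Y (it gives Row strictly more in every row), so Column never plays it.
On the remaining 2×2 (a2, a3 vs Y, Z):
Let Row play a2 with probability p. Expected payoff against Y: (-4)p + 2(1−p) = −6p + 2; against Z: 6p + (-4)(1−p) = 10p − 4.
Setting these equal: −6p + 2 = 10p − 4 ⇒ −16p = -6 ⇒ p = 3/8, and the value is (-6)·(3/8) + 2 = -1/4.
For Column: with q = P(Y), equating a2's and a3's payoffs gives −10q + 6 = 6q − 4 ⇒ q = 5/8.

3/8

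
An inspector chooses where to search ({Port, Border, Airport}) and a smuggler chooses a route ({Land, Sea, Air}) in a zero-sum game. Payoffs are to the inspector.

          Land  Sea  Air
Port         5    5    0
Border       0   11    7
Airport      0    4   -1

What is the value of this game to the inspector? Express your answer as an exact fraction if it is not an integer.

35/12

Row minima: Port → 0, Border → 0, Airport → -1; maximin = 0.
Column maxima: Land → 5, Sea → 11, Air → 7; minimax = 5.
0 ≠ 5, so there is no saddle point; optimal play is mixed.
Airport is strictly dominated by Port, so the inspector never plays it.
Sea is strictly dominated by Air (it gives the inspector strictly more in every row), so the smuggler never plays it.
On the remaining 2×2 (Port, Border vs Land, Air):
Let the inspector play Port with probability p. Expected payoff against Land: 5p + 0(1−p) = 5p; against Air: 0p + 7(1−p) = −7p + 7.
Setting these equal: 5p = −7p + 7 ⇒ 12p = 7 ⇒ p = 7/12, and the value is (5)·(7/12) = 35/12.
For the smuggler: with q = P(Land), equating Port's and Border's payoffs gives 5q = −7q + 7 ⇒ q = 7/12.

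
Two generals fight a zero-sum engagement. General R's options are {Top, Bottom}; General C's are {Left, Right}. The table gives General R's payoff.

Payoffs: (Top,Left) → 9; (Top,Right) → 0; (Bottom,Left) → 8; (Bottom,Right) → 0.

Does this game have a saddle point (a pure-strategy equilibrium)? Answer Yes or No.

Row minima: Top → 0, Bottom → 0; maximin = 0.
Column maxima: Left → 9, Right → 0; minimax = 0.
maximin = minimax = 0, so a saddle point exists.

Yes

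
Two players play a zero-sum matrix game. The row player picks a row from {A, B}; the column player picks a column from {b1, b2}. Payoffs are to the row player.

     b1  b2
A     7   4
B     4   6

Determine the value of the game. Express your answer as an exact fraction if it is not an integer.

26/5

Row minima: A → 4, B → 4; maximin = 4.
Column maxima: b1 → 7, b2 → 6; minimax = 6.
4 ≠ 6, so there is no saddle point; optimal play is mixed.
Let the row player play A with probability p. Expected payoff against b1: 7p + 4(1−p) = 3p + 4; against b2: 4p + 6(1−p) = −2p + 6.
Setting these equal: 3p + 4 = −2p + 6 ⇒ 5p = 2 ⇒ p = 2/5, and the value is (3)·(2/5) + 4 = 26/5.
For the column player: with q = P(b1), equating A's and B's payoffs gives 3q + 4 = −2q + 6 ⇒ q = 2/5.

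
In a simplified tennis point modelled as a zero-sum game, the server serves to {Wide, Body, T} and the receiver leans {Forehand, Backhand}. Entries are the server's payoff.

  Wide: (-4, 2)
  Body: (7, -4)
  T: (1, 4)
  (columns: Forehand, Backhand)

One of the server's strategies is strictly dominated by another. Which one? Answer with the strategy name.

T gives a strictly higher payoff than Wide against every column: 1 > -4, 4 > 2.
So Wide is strictly dominated and the server never plays it.

Wide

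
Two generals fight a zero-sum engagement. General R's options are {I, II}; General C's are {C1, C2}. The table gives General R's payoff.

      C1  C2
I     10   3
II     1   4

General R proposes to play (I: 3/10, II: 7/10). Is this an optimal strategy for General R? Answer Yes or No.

Against C1 this mix gives (3/10)·10 + (7/10)·1 = 37/10.
Against C2 this mix gives (3/10)·3 + (7/10)·4 = 37/10.
All of General C's active replies (C1, C2) yield 37/10, and no column does worse for General R. The mix makes General C indifferent and guarantees 37/10, so it is optimal.

Yes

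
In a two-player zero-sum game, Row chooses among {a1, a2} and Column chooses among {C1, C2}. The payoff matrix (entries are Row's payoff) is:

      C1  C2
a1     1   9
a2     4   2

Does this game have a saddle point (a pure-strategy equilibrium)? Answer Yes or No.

No

Row minima: a1 → 1, a2 → 2; maximin = 2.
Column maxima: C1 → 4, C2 → 9; minimax = 4.
2 ≠ 4, so no pure-strategy equilibrium exists.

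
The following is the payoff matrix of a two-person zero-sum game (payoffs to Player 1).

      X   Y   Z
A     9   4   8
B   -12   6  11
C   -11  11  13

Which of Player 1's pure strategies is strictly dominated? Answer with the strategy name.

C gives a strictly higher payoff than B against every column: -11 > -12, 11 > 6, 13 > 11.
So B is strictly dominated and Player 1 never plays it.

B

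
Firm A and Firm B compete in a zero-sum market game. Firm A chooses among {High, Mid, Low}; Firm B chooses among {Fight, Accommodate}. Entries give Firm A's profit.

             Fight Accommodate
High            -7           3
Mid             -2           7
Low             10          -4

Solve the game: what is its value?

62/23

Row minima: High → -7, Mid → -2, Low → -4; maximin = -2.
Column maxima: Fight → 10, Accommodate → 7; minimax = 7.
-2 ≠ 7, so there is no saddle point; optimal play is mixed.
High is strictly dominated by Mid, so Firm A never plays it.
On the remaining 2×2 (Mid, Low vs Fight, Accommodate):
Let Firm A play Mid with probability p. Expected payoff against Fight: (-2)p + 10(1−p) = −12p + 10; against Accommodate: 7p + (-4)(1−p) = 11p − 4.
Setting these equal: −12p + 10 = 11p − 4 ⇒ −23p = -14 ⇒ p = 14/23, and the value is (-12)·(14/23) + 10 = 62/23.
For Firm B: with q = P(Fight), equating Mid's and Low's payoffs gives −9q + 7 = 14q − 4 ⇒ q = 11/23.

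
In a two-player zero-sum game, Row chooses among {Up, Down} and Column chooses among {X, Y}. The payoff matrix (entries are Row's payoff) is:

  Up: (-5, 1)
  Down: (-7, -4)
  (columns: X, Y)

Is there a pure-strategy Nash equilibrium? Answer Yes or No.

Yes

Row minima: Up → -5, Down → -7; maximin = -5.
Column maxima: X → -5, Y → 1; minimax = -5.
maximin = minimax = -5, so a saddle point exists.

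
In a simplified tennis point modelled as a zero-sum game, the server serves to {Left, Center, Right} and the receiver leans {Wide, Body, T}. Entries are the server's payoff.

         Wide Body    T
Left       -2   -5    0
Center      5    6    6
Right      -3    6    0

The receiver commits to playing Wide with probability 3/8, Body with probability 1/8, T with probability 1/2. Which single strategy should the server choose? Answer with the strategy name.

Center

Expected payoff of Left: (3/8)·(-2) + (1/8)·(-5) + (1/2)·0 = -11/8.
Expected payoff of Center: (3/8)·5 + (1/8)·6 + (1/2)·6 = 45/8.
Expected payoff of Right: (3/8)·(-3) + (1/8)·6 + (1/2)·0 = -3/8.
The largest is 45/8, so the server's best response is Center.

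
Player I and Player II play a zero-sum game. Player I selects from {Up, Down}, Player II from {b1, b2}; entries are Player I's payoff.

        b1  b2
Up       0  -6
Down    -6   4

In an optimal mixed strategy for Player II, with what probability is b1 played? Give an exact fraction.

Row minima: Up → -6, Down → -6; maximin = -6.
Column maxima: b1 → 0, b2 → 4; minimax = 0.
-6 ≠ 0, so there is no saddle point; optimal play is mixed.
Let Player I play Up with probability p. Expected payoff against b1: 0p + (-6)(1−p) = 6p − 6; against b2: (-6)p + 4(1−p) = −10p + 4.
Setting these equal: 6p − 6 = −10p + 4 ⇒ 16p = 10 ⇒ p = 5/8, and the value is (6)·(5/8) − 6 = -9/4.
For Player II: with q = P(b1), equating Up's and Down's payoffs gives 6q − 6 = −10q + 4 ⇒ q = 5/8.

5/8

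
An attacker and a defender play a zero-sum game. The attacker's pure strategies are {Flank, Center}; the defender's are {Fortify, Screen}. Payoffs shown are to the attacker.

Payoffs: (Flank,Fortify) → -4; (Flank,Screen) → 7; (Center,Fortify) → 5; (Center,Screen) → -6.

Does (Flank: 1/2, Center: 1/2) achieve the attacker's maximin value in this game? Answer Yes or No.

Yes

Against Fortify this mix gives (1/2)·(-4) + (1/2)·5 = 1/2.
Against Screen this mix gives (1/2)·7 + (1/2)·(-6) = 1/2.
All of the defender's active replies (Fortify, Screen) yield 1/2, and no column does worse for the attacker. The mix makes the defender indifferent and guarantees 1/2, so it is optimal.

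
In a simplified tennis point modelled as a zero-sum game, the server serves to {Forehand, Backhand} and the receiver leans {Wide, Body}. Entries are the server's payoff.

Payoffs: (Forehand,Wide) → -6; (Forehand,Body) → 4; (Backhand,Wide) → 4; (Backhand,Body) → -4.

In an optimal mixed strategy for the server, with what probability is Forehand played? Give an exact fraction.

4/9

Row minima: Forehand → -6, Backhand → -4; maximin = -4.
Column maxima: Wide → 4, Body → 4; minimax = 4.
-4 ≠ 4, so there is no saddle point; optimal play is mixed.
Let the server play Forehand with probability p. Expected payoff against Wide: (-6)p + 4(1−p) = −10p + 4; against Body: 4p + (-4)(1−p) = 8p − 4.
Setting these equal: −10p + 4 = 8p − 4 ⇒ −18p = -8 ⇒ p = 4/9, and the value is (-10)·(4/9) + 4 = -4/9.
For the receiver: with q = P(Wide), equating Forehand's and Backhand's payoffs gives −10q + 4 = 8q − 4 ⇒ q = 4/9.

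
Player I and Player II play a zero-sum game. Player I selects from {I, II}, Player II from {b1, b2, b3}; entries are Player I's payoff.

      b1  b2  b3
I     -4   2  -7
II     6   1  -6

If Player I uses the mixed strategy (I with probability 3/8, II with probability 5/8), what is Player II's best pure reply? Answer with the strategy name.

If Player II plays b1, Player I's expected payoff is (3/8)·(-4) + (5/8)·6 = 9/4.
If Player II plays b2, Player I's expected payoff is (3/8)·2 + (5/8)·1 = 11/8.
If Player II plays b3, Player I's expected payoff is (3/8)·(-7) + (5/8)·(-6) = -51/8.
Player II minimizes Player I's payoff; the smallest is -51/8, so the best response is b3.

b3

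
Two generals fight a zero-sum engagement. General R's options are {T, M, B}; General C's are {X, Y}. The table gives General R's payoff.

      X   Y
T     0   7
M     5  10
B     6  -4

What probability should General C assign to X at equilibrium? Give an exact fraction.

14/15

Row minima: T → 0, M → 5, B → -4; maximin = 5.
Column maxima: X → 6, Y → 10; minimax = 6.
5 ≠ 6, so there is no saddle point; optimal play is mixed.
T is strictly dominated by M, so General R never plays it.
On the remaining 2×2 (M, B vs X, Y):
Let General R play M with probability p. Expected payoff against X: 5p + 6(1−p) = −p + 6; against Y: 10p + (-4)(1−p) = 14p − 4.
Setting these equal: −p + 6 = 14p − 4 ⇒ −15p = -10 ⇒ p = 2/3, and the value is (-1)·(2/3) + 6 = 16/3.
For General C: with q = P(X), equating M's and B's payoffs gives −5q + 10 = 10q − 4 ⇒ q = 14/15.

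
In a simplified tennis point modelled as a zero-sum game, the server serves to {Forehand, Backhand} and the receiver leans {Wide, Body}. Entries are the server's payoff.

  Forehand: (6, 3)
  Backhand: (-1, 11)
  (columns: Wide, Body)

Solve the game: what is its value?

23/5

Row minima: Forehand → 3, Backhand → -1; maximin = 3.
Column maxima: Wide → 6, Body → 11; minimax = 6.
3 ≠ 6, so there is no saddle point; optimal play is mixed.
Let the server play Forehand with probability p. Expected payoff against Wide: 6p + (-1)(1−p) = 7p − 1; against Body: 3p + 11(1−p) = −8p + 11.
Setting these equal: 7p − 1 = −8p + 11 ⇒ 15p = 12 ⇒ p = 4/5, and the value is (7)·(4/5) − 1 = 23/5.
For the receiver: with q = P(Wide), equating Forehand's and Backhand's payoffs gives 3q + 3 = −12q + 11 ⇒ q = 8/15.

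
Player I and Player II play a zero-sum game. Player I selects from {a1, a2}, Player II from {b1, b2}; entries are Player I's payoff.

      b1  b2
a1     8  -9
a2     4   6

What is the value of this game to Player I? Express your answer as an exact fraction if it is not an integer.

84/19

Row minima: a1 → -9, a2 → 4; maximin = 4.
Column maxima: b1 → 8, b2 → 6; minimax = 6.
4 ≠ 6, so there is no saddle point; optimal play is mixed.
Let Player I play a1 with probability p. Expected payoff against b1: 8p + 4(1−p) = 4p + 4; against b2: (-9)p + 6(1−p) = −15p + 6.
Setting these equal: 4p + 4 = −15p + 6 ⇒ 19p = 2 ⇒ p = 2/19, and the value is (4)·(2/19) + 4 = 84/19.
For Player II: with q = P(b1), equating a1's and a2's payoffs gives 17q − 9 = −2q + 6 ⇒ q = 15/19.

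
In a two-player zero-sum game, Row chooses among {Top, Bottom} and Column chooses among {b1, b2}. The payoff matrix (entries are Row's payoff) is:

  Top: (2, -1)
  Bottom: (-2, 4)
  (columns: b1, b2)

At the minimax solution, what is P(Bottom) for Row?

Row minima: Top → -1, Bottom → -2; maximin = -1.
Column maxima: b1 → 2, b2 → 4; minimax = 2.
-1 ≠ 2, so there is no saddle point; optimal play is mixed.
Let Row play Top with probability p. Expected payoff against b1: 2p + (-2)(1−p) = 4p − 2; against b2: (-1)p + 4(1−p) = −5p + 4.
Setting these equal: 4p − 2 = −5p + 4 ⇒ 9p = 6 ⇒ p = 2/3, and the value is (4)·(2/3) − 2 = 2/3.
For Column: with q = P(b1), equating Top's and Bottom's payoffs gives 3q − 1 = −6q + 4 ⇒ q = 5/9.

1/3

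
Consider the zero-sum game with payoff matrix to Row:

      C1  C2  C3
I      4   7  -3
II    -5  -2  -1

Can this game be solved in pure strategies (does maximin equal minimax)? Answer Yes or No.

No

Row minima: I → -3, II → -5; maximin = -3.
Column maxima: C1 → 4, C2 → 7, C3 → -1; minimax = -1.
-3 ≠ -1, so no pure-strategy equilibrium exists.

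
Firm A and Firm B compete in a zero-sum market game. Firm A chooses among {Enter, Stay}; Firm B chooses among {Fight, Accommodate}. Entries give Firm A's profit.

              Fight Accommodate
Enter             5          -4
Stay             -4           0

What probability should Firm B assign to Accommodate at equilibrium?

9/13

Row minima: Enter → -4, Stay → -4; maximin = -4.
Column maxima: Fight → 5, Accommodate → 0; minimax = 0.
-4 ≠ 0, so there is no saddle point; optimal play is mixed.
Let Firm A play Enter with probability p. Expected payoff against Fight: 5p + (-4)(1−p) = 9p − 4; against Accommodate: (-4)p + 0(1−p) = −4p.
Setting these equal: 9p − 4 = −4p ⇒ 13p = 4 ⇒ p = 4/13, and the value is (9)·(4/13) − 4 = -16/13.
For Firm B: with q = P(Fight), equating Enter's and Stay's payoffs gives 9q − 4 = −4q ⇒ q = 4/13.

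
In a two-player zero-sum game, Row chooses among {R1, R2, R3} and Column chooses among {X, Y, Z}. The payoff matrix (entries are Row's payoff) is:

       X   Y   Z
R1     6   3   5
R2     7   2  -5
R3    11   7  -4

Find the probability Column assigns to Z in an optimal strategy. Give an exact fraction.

Row minima: R1 → 3, R2 → -5, R3 → -4; maximin = 3.
Column maxima: X → 11, Y → 7, Z → 5; minimax = 5.
3 ≠ 5, so there is no saddle point; optimal play is mixed.
R2 is strictly dominated by R3, so Row never plays it.
X is strictly dominated by Y (it gives Row strictly more in every row), so Column never plays it.
On the remaining 2×2 (R1, R3 vs Y, Z):
Let Row play R1 with probability p. Expected payoff against Y: 3p + 7(1−p) = −4p + 7; against Z: 5p + (-4)(1−p) = 9p − 4.
Setting these equal: −4p + 7 = 9p − 4 ⇒ −13p = -11 ⇒ p = 11/13, and the value is (-4)·(11/13) + 7 = 47/13.
For Column: with q = P(Y), equating R1's and R3's payoffs gives −2q + 5 = 11q − 4 ⇒ q = 9/13.

4/13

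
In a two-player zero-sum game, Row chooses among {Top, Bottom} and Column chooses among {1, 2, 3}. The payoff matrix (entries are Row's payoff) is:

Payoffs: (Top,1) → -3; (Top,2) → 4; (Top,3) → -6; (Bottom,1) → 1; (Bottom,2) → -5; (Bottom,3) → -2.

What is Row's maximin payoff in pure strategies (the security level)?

-5

Row minima: Top → -6, Bottom → -5.
The best of these is -5.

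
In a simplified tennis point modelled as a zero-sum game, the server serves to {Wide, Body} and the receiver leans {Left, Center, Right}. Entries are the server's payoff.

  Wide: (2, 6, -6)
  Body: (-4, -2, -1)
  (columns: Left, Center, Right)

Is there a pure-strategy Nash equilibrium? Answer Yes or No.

Row minima: Wide → -6, Body → -4; maximin = -4.
Column maxima: Left → 2, Center → 6, Right → -1; minimax = -1.
-4 ≠ -1, so no pure-strategy equilibrium exists.

No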